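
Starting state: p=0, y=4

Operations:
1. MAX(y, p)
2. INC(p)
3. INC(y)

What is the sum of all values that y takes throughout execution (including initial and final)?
17

Values of y at each step:
Initial: y = 4
After step 1: y = 4
After step 2: y = 4
After step 3: y = 5
Sum = 4 + 4 + 4 + 5 = 17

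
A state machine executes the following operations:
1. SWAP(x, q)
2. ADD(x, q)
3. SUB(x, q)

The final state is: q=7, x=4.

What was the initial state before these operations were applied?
q=4, x=7

Working backwards:
Final state: q=7, x=4
Before step 3 (SUB(x, q)): q=7, x=11
Before step 2 (ADD(x, q)): q=7, x=4
Before step 1 (SWAP(x, q)): q=4, x=7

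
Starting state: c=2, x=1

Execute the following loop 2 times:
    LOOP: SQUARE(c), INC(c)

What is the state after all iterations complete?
c=26, x=1

Iteration trace:
Start: c=2, x=1
After iteration 1: c=5, x=1
After iteration 2: c=26, x=1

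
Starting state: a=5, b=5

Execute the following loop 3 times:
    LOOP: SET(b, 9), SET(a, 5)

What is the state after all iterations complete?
a=5, b=9

Iteration trace:
Start: a=5, b=5
After iteration 1: a=5, b=9
After iteration 2: a=5, b=9
After iteration 3: a=5, b=9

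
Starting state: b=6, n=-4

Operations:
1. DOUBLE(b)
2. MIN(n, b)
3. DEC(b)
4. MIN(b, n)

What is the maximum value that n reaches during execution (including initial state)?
-4

Values of n at each step:
Initial: n = -4 ← maximum
After step 1: n = -4
After step 2: n = -4
After step 3: n = -4
After step 4: n = -4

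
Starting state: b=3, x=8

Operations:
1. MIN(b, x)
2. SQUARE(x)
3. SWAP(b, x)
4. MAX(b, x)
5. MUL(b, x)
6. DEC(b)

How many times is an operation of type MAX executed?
1

Counting MAX operations:
Step 4: MAX(b, x) ← MAX
Total: 1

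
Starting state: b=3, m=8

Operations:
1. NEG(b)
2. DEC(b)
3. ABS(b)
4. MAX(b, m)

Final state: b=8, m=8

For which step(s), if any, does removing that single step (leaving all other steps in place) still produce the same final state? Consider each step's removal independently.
Step(s) 1, 2, 3

Testing removal of each single step:
Without step 1: final = b=8, m=8 (same)
Without step 2: final = b=8, m=8 (same)
Without step 3: final = b=8, m=8 (same)
Without step 4: final = b=4, m=8 (different)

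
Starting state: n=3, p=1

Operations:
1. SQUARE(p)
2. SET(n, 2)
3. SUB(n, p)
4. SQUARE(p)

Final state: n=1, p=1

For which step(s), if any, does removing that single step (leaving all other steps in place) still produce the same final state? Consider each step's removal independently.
Step(s) 1, 4

Testing removal of each single step:
Without step 1: final = n=1, p=1 (same)
Without step 2: final = n=2, p=1 (different)
Without step 3: final = n=2, p=1 (different)
Without step 4: final = n=1, p=1 (same)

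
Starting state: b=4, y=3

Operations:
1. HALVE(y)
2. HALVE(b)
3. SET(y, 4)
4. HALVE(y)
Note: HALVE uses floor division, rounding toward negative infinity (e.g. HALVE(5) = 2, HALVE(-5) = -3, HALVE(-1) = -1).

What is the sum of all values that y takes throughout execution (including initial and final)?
11

Values of y at each step:
Initial: y = 3
After step 1: y = 1
After step 2: y = 1
After step 3: y = 4
After step 4: y = 2
Sum = 3 + 1 + 1 + 4 + 2 = 11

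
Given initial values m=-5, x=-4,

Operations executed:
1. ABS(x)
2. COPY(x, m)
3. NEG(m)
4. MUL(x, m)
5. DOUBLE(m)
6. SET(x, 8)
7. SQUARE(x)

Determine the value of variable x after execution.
x = 64

Tracing execution:
Step 1: ABS(x) → x = 4
Step 2: COPY(x, m) → x = -5
Step 3: NEG(m) → x = -5
Step 4: MUL(x, m) → x = -25
Step 5: DOUBLE(m) → x = -25
Step 6: SET(x, 8) → x = 8
Step 7: SQUARE(x) → x = 64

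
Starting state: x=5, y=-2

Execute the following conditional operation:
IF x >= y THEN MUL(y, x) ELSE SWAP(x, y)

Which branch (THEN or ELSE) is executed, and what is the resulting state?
Branch: THEN, Final state: x=5, y=-10

Evaluating condition: x >= y
x = 5, y = -2
Condition is True, so THEN branch executes
After MUL(y, x): x=5, y=-10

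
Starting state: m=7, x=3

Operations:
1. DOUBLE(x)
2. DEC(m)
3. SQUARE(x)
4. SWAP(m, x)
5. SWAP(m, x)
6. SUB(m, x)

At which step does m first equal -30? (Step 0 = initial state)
Step 6

Tracing m:
Initial: m = 7
After step 1: m = 7
After step 2: m = 6
After step 3: m = 6
After step 4: m = 36
After step 5: m = 6
After step 6: m = -30 ← first occurrence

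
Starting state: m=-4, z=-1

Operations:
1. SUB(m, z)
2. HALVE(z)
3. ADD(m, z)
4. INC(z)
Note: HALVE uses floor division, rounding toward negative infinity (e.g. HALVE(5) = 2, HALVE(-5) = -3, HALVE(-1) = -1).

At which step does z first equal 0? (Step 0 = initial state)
Step 4

Tracing z:
Initial: z = -1
After step 1: z = -1
After step 2: z = -1
After step 3: z = -1
After step 4: z = 0 ← first occurrence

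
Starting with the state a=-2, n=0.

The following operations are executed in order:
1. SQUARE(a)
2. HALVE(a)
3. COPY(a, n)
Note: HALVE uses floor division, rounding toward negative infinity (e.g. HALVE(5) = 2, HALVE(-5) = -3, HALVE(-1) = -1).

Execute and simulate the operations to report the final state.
{a: 0, n: 0}

Step-by-step execution:
Initial: a=-2, n=0
After step 1 (SQUARE(a)): a=4, n=0
After step 2 (HALVE(a)): a=2, n=0
After step 3 (COPY(a, n)): a=0, n=0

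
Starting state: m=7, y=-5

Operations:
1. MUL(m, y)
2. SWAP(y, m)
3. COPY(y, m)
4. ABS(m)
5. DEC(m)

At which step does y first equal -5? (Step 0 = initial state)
Step 0

Tracing y:
Initial: y = -5 ← first occurrence
After step 1: y = -5
After step 2: y = -35
After step 3: y = -5
After step 4: y = -5
After step 5: y = -5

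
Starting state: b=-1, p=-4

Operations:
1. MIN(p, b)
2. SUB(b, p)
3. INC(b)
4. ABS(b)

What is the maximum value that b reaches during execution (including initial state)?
4

Values of b at each step:
Initial: b = -1
After step 1: b = -1
After step 2: b = 3
After step 3: b = 4 ← maximum
After step 4: b = 4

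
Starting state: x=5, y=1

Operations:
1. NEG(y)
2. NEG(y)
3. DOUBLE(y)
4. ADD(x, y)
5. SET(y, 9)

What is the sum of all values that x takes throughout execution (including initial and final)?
34

Values of x at each step:
Initial: x = 5
After step 1: x = 5
After step 2: x = 5
After step 3: x = 5
After step 4: x = 7
After step 5: x = 7
Sum = 5 + 5 + 5 + 5 + 7 + 7 = 34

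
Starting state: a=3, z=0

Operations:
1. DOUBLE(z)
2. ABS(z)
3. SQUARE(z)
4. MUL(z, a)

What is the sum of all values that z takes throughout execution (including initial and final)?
0

Values of z at each step:
Initial: z = 0
After step 1: z = 0
After step 2: z = 0
After step 3: z = 0
After step 4: z = 0
Sum = 0 + 0 + 0 + 0 + 0 = 0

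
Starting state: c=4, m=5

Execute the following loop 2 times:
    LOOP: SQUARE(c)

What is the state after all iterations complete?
c=256, m=5

Iteration trace:
Start: c=4, m=5
After iteration 1: c=16, m=5
After iteration 2: c=256, m=5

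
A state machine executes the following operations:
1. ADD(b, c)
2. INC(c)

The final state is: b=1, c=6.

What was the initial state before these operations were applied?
b=-4, c=5

Working backwards:
Final state: b=1, c=6
Before step 2 (INC(c)): b=1, c=5
Before step 1 (ADD(b, c)): b=-4, c=5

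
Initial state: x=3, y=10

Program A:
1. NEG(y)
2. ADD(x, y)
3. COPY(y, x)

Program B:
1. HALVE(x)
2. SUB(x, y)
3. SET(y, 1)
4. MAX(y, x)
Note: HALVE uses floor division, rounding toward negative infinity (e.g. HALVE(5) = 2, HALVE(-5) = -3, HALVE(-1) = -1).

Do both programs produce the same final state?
No

Program A final state: x=-7, y=-7
Program B final state: x=-9, y=1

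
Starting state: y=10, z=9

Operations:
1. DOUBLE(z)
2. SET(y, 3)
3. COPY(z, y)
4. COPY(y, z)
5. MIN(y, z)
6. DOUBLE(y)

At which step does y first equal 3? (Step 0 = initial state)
Step 2

Tracing y:
Initial: y = 10
After step 1: y = 10
After step 2: y = 3 ← first occurrence
After step 3: y = 3
After step 4: y = 3
After step 5: y = 3
After step 6: y = 6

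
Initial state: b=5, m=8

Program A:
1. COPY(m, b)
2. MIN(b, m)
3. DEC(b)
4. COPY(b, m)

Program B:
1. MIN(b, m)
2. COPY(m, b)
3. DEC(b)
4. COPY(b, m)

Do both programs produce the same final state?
Yes

Program A final state: b=5, m=5
Program B final state: b=5, m=5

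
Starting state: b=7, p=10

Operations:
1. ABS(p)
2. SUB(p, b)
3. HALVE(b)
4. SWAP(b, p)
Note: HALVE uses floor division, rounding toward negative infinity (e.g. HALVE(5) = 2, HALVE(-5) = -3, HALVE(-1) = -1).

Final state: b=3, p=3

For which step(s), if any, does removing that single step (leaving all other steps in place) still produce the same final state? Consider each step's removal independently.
Step(s) 1, 4

Testing removal of each single step:
Without step 1: final = b=3, p=3 (same)
Without step 2: final = b=10, p=3 (different)
Without step 3: final = b=3, p=7 (different)
Without step 4: final = b=3, p=3 (same)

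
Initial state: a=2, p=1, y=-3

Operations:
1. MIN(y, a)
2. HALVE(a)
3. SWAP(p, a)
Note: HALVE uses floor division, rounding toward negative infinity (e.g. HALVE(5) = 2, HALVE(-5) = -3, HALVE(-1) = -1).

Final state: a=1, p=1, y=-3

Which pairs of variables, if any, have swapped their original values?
None

Comparing initial and final values:
p: 1 → 1
y: -3 → -3
a: 2 → 1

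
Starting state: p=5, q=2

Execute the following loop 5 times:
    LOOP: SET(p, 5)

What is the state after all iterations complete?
p=5, q=2

Iteration trace:
Start: p=5, q=2
After iteration 1: p=5, q=2
After iteration 2: p=5, q=2
After iteration 3: p=5, q=2
After iteration 4: p=5, q=2
After iteration 5: p=5, q=2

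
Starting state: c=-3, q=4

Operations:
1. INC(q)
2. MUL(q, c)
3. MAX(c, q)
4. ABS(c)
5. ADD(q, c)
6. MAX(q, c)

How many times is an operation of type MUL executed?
1

Counting MUL operations:
Step 2: MUL(q, c) ← MUL
Total: 1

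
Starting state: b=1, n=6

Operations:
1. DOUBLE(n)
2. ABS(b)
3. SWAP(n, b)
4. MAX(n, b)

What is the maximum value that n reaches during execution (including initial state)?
12

Values of n at each step:
Initial: n = 6
After step 1: n = 12 ← maximum
After step 2: n = 12
After step 3: n = 1
After step 4: n = 12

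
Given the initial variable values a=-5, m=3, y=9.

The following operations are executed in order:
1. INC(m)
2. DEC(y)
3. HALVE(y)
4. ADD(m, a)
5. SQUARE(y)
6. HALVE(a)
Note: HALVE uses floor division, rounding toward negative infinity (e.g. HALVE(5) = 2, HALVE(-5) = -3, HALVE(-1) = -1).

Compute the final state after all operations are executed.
{a: -3, m: -1, y: 16}

Step-by-step execution:
Initial: a=-5, m=3, y=9
After step 1 (INC(m)): a=-5, m=4, y=9
After step 2 (DEC(y)): a=-5, m=4, y=8
After step 3 (HALVE(y)): a=-5, m=4, y=4
After step 4 (ADD(m, a)): a=-5, m=-1, y=4
After step 5 (SQUARE(y)): a=-5, m=-1, y=16
After step 6 (HALVE(a)): a=-3, m=-1, y=16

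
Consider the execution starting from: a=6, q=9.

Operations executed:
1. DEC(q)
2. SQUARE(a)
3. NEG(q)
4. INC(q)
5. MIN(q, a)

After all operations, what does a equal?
a = 36

Tracing execution:
Step 1: DEC(q) → a = 6
Step 2: SQUARE(a) → a = 36
Step 3: NEG(q) → a = 36
Step 4: INC(q) → a = 36
Step 5: MIN(q, a) → a = 36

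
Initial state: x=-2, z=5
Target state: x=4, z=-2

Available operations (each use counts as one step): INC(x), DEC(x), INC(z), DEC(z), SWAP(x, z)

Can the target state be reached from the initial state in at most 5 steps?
Yes

Path (2 steps): DEC(z) → SWAP(x, z)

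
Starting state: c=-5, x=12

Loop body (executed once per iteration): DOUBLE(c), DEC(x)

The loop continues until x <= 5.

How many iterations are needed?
7

Tracing iterations:
Initial: c=-5, x=12
After iteration 1: c=-10, x=11
After iteration 2: c=-20, x=10
After iteration 3: c=-40, x=9
After iteration 4: c=-80, x=8
After iteration 5: c=-160, x=7
After iteration 6: c=-320, x=6
After iteration 7: c=-640, x=5
x <= 5 now holds, so the loop exits after 7 iterations.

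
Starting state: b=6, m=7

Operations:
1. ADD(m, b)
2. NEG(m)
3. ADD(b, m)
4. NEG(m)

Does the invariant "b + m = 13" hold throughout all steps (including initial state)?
No, violated after step 1

The invariant is violated after step 1.

State at each step:
Initial: b=6, m=7
After step 1: b=6, m=13
After step 2: b=6, m=-13
After step 3: b=-7, m=-13
After step 4: b=-7, m=13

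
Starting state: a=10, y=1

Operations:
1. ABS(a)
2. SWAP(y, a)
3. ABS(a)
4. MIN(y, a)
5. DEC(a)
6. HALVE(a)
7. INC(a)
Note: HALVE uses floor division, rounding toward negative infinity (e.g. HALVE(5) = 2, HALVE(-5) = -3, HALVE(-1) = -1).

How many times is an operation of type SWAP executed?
1

Counting SWAP operations:
Step 2: SWAP(y, a) ← SWAP
Total: 1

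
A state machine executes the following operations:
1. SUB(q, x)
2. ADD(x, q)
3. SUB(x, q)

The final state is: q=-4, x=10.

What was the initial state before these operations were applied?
q=6, x=10

Working backwards:
Final state: q=-4, x=10
Before step 3 (SUB(x, q)): q=-4, x=6
Before step 2 (ADD(x, q)): q=-4, x=10
Before step 1 (SUB(q, x)): q=6, x=10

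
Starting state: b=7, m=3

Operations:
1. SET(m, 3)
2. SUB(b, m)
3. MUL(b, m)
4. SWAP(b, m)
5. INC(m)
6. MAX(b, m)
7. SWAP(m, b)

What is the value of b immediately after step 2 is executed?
b = 4

Tracing b through execution:
Initial: b = 7
After step 1 (SET(m, 3)): b = 7
After step 2 (SUB(b, m)): b = 4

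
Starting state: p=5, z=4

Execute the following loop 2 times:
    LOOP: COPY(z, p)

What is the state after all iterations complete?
p=5, z=5

Iteration trace:
Start: p=5, z=4
After iteration 1: p=5, z=5
After iteration 2: p=5, z=5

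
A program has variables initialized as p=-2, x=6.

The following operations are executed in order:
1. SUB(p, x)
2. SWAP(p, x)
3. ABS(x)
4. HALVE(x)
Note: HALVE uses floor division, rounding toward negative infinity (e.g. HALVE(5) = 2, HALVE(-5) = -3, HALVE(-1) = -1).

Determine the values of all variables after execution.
{p: 6, x: 4}

Step-by-step execution:
Initial: p=-2, x=6
After step 1 (SUB(p, x)): p=-8, x=6
After step 2 (SWAP(p, x)): p=6, x=-8
After step 3 (ABS(x)): p=6, x=8
After step 4 (HALVE(x)): p=6, x=4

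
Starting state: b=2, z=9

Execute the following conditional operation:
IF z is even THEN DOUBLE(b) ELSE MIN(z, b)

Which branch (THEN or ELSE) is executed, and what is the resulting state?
Branch: ELSE, Final state: b=2, z=2

Evaluating condition: z is even
Condition is False, so ELSE branch executes
After MIN(z, b): b=2, z=2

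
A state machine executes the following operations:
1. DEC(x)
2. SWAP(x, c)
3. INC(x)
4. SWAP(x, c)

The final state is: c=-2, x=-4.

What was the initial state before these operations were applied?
c=-3, x=-3

Working backwards:
Final state: c=-2, x=-4
Before step 4 (SWAP(x, c)): c=-4, x=-2
Before step 3 (INC(x)): c=-4, x=-3
Before step 2 (SWAP(x, c)): c=-3, x=-4
Before step 1 (DEC(x)): c=-3, x=-3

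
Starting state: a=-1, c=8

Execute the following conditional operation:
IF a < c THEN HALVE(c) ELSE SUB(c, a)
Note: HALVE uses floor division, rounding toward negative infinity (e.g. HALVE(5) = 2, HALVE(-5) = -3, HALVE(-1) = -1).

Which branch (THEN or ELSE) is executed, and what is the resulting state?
Branch: THEN, Final state: a=-1, c=4

Evaluating condition: a < c
a = -1, c = 8
Condition is True, so THEN branch executes
After HALVE(c): a=-1, c=4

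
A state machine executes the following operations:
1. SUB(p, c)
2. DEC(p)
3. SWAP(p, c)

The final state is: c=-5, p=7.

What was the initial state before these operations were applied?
c=7, p=3

Working backwards:
Final state: c=-5, p=7
Before step 3 (SWAP(p, c)): c=7, p=-5
Before step 2 (DEC(p)): c=7, p=-4
Before step 1 (SUB(p, c)): c=7, p=3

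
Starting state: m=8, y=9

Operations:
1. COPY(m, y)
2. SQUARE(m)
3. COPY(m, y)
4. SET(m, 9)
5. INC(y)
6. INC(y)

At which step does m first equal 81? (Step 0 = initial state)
Step 2

Tracing m:
Initial: m = 8
After step 1: m = 9
After step 2: m = 81 ← first occurrence
After step 3: m = 9
After step 4: m = 9
After step 5: m = 9
After step 6: m = 9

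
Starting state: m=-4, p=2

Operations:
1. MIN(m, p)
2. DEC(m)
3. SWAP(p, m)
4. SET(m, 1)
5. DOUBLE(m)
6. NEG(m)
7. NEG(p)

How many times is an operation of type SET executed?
1

Counting SET operations:
Step 4: SET(m, 1) ← SET
Total: 1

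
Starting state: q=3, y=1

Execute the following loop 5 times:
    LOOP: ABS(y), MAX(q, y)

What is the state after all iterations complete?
q=3, y=1

Iteration trace:
Start: q=3, y=1
After iteration 1: q=3, y=1
After iteration 2: q=3, y=1
After iteration 3: q=3, y=1
After iteration 4: q=3, y=1
After iteration 5: q=3, y=1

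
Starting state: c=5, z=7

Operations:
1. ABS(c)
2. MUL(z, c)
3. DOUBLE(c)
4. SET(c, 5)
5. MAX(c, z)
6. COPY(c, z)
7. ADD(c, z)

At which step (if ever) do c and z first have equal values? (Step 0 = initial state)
Step 5

c and z first become equal after step 5.

Comparing values at each step:
Initial: c=5, z=7
After step 1: c=5, z=7
After step 2: c=5, z=35
After step 3: c=10, z=35
After step 4: c=5, z=35
After step 5: c=35, z=35 ← equal!
After step 6: c=35, z=35 ← equal!
After step 7: c=70, z=35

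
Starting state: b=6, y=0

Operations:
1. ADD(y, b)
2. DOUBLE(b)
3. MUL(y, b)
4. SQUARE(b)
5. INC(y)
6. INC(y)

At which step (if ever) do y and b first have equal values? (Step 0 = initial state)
Step 1

y and b first become equal after step 1.

Comparing values at each step:
Initial: y=0, b=6
After step 1: y=6, b=6 ← equal!
After step 2: y=6, b=12
After step 3: y=72, b=12
After step 4: y=72, b=144
After step 5: y=73, b=144
After step 6: y=74, b=144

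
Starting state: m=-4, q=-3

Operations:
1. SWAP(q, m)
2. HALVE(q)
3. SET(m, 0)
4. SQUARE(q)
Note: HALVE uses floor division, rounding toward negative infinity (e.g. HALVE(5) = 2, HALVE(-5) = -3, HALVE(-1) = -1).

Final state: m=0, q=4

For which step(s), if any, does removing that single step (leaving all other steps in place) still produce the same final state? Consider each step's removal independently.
Step(s) 1

Testing removal of each single step:
Without step 1: final = m=0, q=4 (same)
Without step 2: final = m=0, q=16 (different)
Without step 3: final = m=-3, q=4 (different)
Without step 4: final = m=0, q=-2 (different)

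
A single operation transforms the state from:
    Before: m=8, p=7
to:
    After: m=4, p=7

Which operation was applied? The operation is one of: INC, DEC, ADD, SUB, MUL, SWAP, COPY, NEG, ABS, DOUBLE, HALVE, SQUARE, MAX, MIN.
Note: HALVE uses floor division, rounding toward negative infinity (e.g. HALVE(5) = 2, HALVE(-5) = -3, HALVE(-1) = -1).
HALVE(m)

Analyzing the change:
Before: m=8, p=7
After: m=4, p=7
Variable m changed from 8 to 4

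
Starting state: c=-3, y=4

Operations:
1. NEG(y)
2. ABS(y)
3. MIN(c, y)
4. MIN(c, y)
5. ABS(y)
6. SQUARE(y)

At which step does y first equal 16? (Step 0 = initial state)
Step 6

Tracing y:
Initial: y = 4
After step 1: y = -4
After step 2: y = 4
After step 3: y = 4
After step 4: y = 4
After step 5: y = 4
After step 6: y = 16 ← first occurrence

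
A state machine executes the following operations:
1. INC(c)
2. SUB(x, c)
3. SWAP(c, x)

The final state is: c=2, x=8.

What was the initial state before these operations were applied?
c=7, x=10

Working backwards:
Final state: c=2, x=8
Before step 3 (SWAP(c, x)): c=8, x=2
Before step 2 (SUB(x, c)): c=8, x=10
Before step 1 (INC(c)): c=7, x=10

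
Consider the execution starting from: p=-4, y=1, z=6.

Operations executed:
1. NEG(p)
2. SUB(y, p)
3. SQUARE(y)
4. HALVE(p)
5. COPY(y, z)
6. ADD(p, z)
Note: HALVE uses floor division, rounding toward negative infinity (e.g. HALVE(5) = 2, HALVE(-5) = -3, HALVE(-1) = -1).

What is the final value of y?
y = 6

Tracing execution:
Step 1: NEG(p) → y = 1
Step 2: SUB(y, p) → y = -3
Step 3: SQUARE(y) → y = 9
Step 4: HALVE(p) → y = 9
Step 5: COPY(y, z) → y = 6
Step 6: ADD(p, z) → y = 6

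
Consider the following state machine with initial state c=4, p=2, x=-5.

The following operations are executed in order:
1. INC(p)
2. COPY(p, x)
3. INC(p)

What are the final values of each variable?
{c: 4, p: -4, x: -5}

Step-by-step execution:
Initial: c=4, p=2, x=-5
After step 1 (INC(p)): c=4, p=3, x=-5
After step 2 (COPY(p, x)): c=4, p=-5, x=-5
After step 3 (INC(p)): c=4, p=-4, x=-5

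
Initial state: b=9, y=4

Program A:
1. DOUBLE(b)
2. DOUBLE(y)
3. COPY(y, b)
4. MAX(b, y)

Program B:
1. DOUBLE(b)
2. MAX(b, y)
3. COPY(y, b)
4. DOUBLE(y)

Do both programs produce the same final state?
No

Program A final state: b=18, y=18
Program B final state: b=18, y=36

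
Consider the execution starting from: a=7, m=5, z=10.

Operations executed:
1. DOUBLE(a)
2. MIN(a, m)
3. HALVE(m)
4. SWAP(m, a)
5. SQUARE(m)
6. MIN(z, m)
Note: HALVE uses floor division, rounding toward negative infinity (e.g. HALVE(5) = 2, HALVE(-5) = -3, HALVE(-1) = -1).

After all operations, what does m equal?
m = 25

Tracing execution:
Step 1: DOUBLE(a) → m = 5
Step 2: MIN(a, m) → m = 5
Step 3: HALVE(m) → m = 2
Step 4: SWAP(m, a) → m = 5
Step 5: SQUARE(m) → m = 25
Step 6: MIN(z, m) → m = 25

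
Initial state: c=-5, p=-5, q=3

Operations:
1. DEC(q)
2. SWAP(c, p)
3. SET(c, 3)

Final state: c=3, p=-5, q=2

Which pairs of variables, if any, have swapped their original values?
None

Comparing initial and final values:
p: -5 → -5
q: 3 → 2
c: -5 → 3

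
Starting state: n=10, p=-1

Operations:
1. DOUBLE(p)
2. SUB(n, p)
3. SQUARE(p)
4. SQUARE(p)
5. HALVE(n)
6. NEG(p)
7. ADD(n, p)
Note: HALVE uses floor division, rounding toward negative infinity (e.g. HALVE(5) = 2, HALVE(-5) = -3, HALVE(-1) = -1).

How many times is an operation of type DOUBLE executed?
1

Counting DOUBLE operations:
Step 1: DOUBLE(p) ← DOUBLE
Total: 1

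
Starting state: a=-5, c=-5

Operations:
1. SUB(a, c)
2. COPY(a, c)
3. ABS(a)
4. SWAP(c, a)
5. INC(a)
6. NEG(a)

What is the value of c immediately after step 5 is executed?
c = 5

Tracing c through execution:
Initial: c = -5
After step 1 (SUB(a, c)): c = -5
After step 2 (COPY(a, c)): c = -5
After step 3 (ABS(a)): c = -5
After step 4 (SWAP(c, a)): c = 5
After step 5 (INC(a)): c = 5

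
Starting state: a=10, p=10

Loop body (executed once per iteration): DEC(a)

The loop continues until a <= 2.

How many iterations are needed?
8

Tracing iterations:
Initial: a=10, p=10
After iteration 1: a=9, p=10
After iteration 2: a=8, p=10
After iteration 3: a=7, p=10
After iteration 4: a=6, p=10
After iteration 5: a=5, p=10
After iteration 6: a=4, p=10
After iteration 7: a=3, p=10
After iteration 8: a=2, p=10
a <= 2 now holds, so the loop exits after 8 iterations.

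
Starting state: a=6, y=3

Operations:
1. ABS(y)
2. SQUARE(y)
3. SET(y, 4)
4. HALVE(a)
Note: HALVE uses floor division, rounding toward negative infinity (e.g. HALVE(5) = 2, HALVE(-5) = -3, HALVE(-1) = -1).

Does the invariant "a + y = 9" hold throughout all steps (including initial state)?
No, violated after step 2

The invariant is violated after step 2.

State at each step:
Initial: a=6, y=3
After step 1: a=6, y=3
After step 2: a=6, y=9
After step 3: a=6, y=4
After step 4: a=3, y=4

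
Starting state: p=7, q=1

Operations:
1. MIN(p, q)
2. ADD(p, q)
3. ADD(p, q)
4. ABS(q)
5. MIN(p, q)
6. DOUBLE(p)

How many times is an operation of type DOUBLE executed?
1

Counting DOUBLE operations:
Step 6: DOUBLE(p) ← DOUBLE
Total: 1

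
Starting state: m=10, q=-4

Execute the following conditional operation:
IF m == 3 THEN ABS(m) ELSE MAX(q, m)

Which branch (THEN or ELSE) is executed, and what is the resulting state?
Branch: ELSE, Final state: m=10, q=10

Evaluating condition: m == 3
m = 10
Condition is False, so ELSE branch executes
After MAX(q, m): m=10, q=10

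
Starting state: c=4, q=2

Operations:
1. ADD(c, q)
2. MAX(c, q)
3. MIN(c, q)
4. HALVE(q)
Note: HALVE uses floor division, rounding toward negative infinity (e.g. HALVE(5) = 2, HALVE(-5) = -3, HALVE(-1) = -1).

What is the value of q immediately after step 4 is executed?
q = 1

Tracing q through execution:
Initial: q = 2
After step 1 (ADD(c, q)): q = 2
After step 2 (MAX(c, q)): q = 2
After step 3 (MIN(c, q)): q = 2
After step 4 (HALVE(q)): q = 1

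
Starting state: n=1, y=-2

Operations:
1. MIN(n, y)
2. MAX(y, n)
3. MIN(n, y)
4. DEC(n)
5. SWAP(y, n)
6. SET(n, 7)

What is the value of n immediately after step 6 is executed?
n = 7

Tracing n through execution:
Initial: n = 1
After step 1 (MIN(n, y)): n = -2
After step 2 (MAX(y, n)): n = -2
After step 3 (MIN(n, y)): n = -2
After step 4 (DEC(n)): n = -3
After step 5 (SWAP(y, n)): n = -2
After step 6 (SET(n, 7)): n = 7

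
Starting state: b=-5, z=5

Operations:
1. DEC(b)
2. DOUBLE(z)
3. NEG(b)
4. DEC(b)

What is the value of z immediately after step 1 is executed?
z = 5

Tracing z through execution:
Initial: z = 5
After step 1 (DEC(b)): z = 5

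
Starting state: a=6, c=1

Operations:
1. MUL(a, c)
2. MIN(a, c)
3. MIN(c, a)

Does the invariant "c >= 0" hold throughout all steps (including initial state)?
Yes

The invariant holds at every step.

State at each step:
Initial: a=6, c=1
After step 1: a=6, c=1
After step 2: a=1, c=1
After step 3: a=1, c=1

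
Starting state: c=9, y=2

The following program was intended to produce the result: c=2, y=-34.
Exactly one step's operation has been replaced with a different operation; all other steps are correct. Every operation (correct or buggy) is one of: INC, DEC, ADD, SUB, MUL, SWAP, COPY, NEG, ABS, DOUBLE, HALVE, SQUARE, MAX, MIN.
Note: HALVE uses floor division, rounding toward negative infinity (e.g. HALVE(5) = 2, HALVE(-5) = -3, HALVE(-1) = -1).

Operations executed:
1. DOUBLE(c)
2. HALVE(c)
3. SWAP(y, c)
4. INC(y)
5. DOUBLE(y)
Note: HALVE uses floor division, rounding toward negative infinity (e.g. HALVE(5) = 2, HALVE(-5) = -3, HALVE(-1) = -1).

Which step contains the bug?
Step 2

Trace with buggy code:
Initial: c=9, y=2
After step 1: c=18, y=2
After step 2: c=9, y=2
After step 3: c=2, y=9
After step 4: c=2, y=10
After step 5: c=2, y=20
Actual final c=2, y=20 ≠ expected c=2, y=-34.
Step 2 is the only position where a single-operation replacement can produce the expected result.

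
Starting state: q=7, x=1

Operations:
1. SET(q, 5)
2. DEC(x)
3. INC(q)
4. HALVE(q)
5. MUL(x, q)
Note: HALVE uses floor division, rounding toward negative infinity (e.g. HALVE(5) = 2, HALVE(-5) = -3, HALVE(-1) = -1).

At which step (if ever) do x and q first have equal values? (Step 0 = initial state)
Never

x and q never become equal during execution.

Comparing values at each step:
Initial: x=1, q=7
After step 1: x=1, q=5
After step 2: x=0, q=5
After step 3: x=0, q=6
After step 4: x=0, q=3
After step 5: x=0, q=3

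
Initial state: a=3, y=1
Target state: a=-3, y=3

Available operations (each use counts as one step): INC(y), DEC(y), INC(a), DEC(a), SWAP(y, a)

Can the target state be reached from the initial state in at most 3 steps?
No

The target state cannot be reached within 3 steps.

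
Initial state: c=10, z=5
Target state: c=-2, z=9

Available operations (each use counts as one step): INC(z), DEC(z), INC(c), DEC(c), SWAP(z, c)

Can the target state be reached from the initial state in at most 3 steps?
No

The target state cannot be reached within 3 steps.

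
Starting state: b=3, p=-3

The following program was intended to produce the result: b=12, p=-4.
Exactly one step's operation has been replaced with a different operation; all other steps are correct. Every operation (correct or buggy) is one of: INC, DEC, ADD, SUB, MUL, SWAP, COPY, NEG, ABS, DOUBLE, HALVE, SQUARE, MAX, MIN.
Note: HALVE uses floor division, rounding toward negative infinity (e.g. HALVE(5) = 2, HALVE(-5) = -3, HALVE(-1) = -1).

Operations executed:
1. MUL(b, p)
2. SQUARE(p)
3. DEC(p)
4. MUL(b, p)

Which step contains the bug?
Step 2

Trace with buggy code:
Initial: b=3, p=-3
After step 1: b=-9, p=-3
After step 2: b=-9, p=9
After step 3: b=-9, p=8
After step 4: b=-72, p=8
Actual final b=-72, p=8 ≠ expected b=12, p=-4.
Step 2 is the only position where a single-operation replacement can produce the expected result.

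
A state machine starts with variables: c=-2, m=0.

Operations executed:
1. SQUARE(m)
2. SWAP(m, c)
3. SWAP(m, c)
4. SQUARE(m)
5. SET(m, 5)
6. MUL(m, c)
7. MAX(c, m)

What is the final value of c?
c = -2

Tracing execution:
Step 1: SQUARE(m) → c = -2
Step 2: SWAP(m, c) → c = 0
Step 3: SWAP(m, c) → c = -2
Step 4: SQUARE(m) → c = -2
Step 5: SET(m, 5) → c = -2
Step 6: MUL(m, c) → c = -2
Step 7: MAX(c, m) → c = -2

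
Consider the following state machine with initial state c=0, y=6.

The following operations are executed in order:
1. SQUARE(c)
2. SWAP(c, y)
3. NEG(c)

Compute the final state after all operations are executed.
{c: -6, y: 0}

Step-by-step execution:
Initial: c=0, y=6
After step 1 (SQUARE(c)): c=0, y=6
After step 2 (SWAP(c, y)): c=6, y=0
After step 3 (NEG(c)): c=-6, y=0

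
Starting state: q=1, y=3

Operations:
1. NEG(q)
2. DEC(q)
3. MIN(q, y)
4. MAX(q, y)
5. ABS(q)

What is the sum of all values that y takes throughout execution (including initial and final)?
18

Values of y at each step:
Initial: y = 3
After step 1: y = 3
After step 2: y = 3
After step 3: y = 3
After step 4: y = 3
After step 5: y = 3
Sum = 3 + 3 + 3 + 3 + 3 + 3 = 18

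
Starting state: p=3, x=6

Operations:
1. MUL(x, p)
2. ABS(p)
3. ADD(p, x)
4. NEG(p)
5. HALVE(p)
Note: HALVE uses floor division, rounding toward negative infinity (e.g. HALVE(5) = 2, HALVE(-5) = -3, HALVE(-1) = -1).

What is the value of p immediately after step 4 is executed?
p = -21

Tracing p through execution:
Initial: p = 3
After step 1 (MUL(x, p)): p = 3
After step 2 (ABS(p)): p = 3
After step 3 (ADD(p, x)): p = 21
After step 4 (NEG(p)): p = -21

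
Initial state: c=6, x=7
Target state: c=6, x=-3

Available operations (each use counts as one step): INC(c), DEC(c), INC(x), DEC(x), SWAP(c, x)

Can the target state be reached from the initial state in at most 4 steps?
No

The target state cannot be reached within 4 steps.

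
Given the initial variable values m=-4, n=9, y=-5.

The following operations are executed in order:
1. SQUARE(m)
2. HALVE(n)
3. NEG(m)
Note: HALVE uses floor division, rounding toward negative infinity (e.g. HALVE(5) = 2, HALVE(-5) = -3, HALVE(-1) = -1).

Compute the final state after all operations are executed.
{m: -16, n: 4, y: -5}

Step-by-step execution:
Initial: m=-4, n=9, y=-5
After step 1 (SQUARE(m)): m=16, n=9, y=-5
After step 2 (HALVE(n)): m=16, n=4, y=-5
After step 3 (NEG(m)): m=-16, n=4, y=-5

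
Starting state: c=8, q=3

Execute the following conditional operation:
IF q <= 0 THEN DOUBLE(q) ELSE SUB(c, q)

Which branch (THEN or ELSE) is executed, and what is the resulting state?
Branch: ELSE, Final state: c=5, q=3

Evaluating condition: q <= 0
q = 3
Condition is False, so ELSE branch executes
After SUB(c, q): c=5, q=3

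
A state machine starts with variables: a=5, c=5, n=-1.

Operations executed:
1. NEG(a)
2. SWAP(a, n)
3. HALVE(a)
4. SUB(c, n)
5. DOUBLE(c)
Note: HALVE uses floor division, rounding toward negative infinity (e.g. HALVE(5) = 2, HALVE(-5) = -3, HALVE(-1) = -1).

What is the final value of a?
a = -1

Tracing execution:
Step 1: NEG(a) → a = -5
Step 2: SWAP(a, n) → a = -1
Step 3: HALVE(a) → a = -1
Step 4: SUB(c, n) → a = -1
Step 5: DOUBLE(c) → a = -1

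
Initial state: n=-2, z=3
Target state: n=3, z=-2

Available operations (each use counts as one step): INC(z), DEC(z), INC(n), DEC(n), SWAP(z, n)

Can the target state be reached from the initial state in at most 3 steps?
Yes

Path (1 step): SWAP(z, n)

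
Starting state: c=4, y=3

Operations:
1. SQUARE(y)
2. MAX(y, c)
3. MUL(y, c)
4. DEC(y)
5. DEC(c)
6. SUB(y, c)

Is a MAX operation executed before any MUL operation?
Yes

First MAX: step 2
First MUL: step 3
Since 2 < 3, MAX comes first.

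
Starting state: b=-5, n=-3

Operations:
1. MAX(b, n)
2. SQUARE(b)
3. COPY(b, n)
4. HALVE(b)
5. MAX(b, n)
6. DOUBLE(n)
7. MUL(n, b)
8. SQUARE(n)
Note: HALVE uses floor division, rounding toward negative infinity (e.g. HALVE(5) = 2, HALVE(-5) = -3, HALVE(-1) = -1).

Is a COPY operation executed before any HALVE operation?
Yes

First COPY: step 3
First HALVE: step 4
Since 3 < 4, COPY comes first.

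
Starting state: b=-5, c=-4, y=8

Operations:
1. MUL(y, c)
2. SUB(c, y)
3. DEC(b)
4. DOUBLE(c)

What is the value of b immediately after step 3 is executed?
b = -6

Tracing b through execution:
Initial: b = -5
After step 1 (MUL(y, c)): b = -5
After step 2 (SUB(c, y)): b = -5
After step 3 (DEC(b)): b = -6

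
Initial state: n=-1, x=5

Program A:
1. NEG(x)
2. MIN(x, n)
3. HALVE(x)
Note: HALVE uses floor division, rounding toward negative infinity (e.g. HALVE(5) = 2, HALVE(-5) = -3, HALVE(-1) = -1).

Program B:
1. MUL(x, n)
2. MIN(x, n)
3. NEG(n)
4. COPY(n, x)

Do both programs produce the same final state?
No

Program A final state: n=-1, x=-3
Program B final state: n=-5, x=-5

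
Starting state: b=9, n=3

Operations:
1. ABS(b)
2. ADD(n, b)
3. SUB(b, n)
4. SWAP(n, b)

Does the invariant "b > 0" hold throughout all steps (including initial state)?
No, violated after step 3

The invariant is violated after step 3.

State at each step:
Initial: b=9, n=3
After step 1: b=9, n=3
After step 2: b=9, n=12
After step 3: b=-3, n=12
After step 4: b=12, n=-3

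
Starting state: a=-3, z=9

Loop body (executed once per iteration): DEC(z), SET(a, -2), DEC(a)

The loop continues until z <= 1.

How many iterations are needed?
8

Tracing iterations:
Initial: a=-3, z=9
After iteration 1: a=-3, z=8
After iteration 2: a=-3, z=7
After iteration 3: a=-3, z=6
After iteration 4: a=-3, z=5
After iteration 5: a=-3, z=4
After iteration 6: a=-3, z=3
After iteration 7: a=-3, z=2
After iteration 8: a=-3, z=1
z <= 1 now holds, so the loop exits after 8 iterations.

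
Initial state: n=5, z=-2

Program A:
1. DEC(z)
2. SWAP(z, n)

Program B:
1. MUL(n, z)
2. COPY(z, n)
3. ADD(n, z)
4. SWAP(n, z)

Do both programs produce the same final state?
No

Program A final state: n=-3, z=5
Program B final state: n=-10, z=-20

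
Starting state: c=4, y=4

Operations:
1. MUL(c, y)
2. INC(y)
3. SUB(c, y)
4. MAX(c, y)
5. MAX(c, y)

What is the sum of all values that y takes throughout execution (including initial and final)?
28

Values of y at each step:
Initial: y = 4
After step 1: y = 4
After step 2: y = 5
After step 3: y = 5
After step 4: y = 5
After step 5: y = 5
Sum = 4 + 4 + 5 + 5 + 5 + 5 = 28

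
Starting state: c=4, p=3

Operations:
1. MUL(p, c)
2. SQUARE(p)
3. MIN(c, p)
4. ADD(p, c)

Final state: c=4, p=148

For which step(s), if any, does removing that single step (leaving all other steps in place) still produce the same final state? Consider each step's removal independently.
Step(s) 3

Testing removal of each single step:
Without step 1: final = c=4, p=13 (different)
Without step 2: final = c=4, p=16 (different)
Without step 3: final = c=4, p=148 (same)
Without step 4: final = c=4, p=144 (different)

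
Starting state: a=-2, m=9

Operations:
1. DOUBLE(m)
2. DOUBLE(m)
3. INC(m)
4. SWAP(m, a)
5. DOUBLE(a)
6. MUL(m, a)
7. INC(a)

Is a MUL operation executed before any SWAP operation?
No

First MUL: step 6
First SWAP: step 4
Since 6 > 4, SWAP comes first.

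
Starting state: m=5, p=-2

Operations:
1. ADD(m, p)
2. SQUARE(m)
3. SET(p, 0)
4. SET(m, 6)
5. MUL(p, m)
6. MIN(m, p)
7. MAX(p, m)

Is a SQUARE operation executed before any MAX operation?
Yes

First SQUARE: step 2
First MAX: step 7
Since 2 < 7, SQUARE comes first.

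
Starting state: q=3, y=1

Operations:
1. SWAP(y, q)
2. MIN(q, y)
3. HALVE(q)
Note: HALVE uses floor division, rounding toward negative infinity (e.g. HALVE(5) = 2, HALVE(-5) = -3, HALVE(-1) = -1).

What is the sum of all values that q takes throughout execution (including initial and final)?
5

Values of q at each step:
Initial: q = 3
After step 1: q = 1
After step 2: q = 1
After step 3: q = 0
Sum = 3 + 1 + 1 + 0 = 5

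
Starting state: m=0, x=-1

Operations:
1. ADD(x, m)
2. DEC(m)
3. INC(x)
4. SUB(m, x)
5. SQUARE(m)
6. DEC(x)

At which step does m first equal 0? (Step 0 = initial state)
Step 0

Tracing m:
Initial: m = 0 ← first occurrence
After step 1: m = 0
After step 2: m = -1
After step 3: m = -1
After step 4: m = -1
After step 5: m = 1
After step 6: m = 1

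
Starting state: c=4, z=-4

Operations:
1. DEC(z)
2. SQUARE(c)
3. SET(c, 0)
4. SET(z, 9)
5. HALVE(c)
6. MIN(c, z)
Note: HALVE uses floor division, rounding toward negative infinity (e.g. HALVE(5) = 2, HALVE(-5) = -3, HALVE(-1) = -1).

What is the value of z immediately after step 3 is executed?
z = -5

Tracing z through execution:
Initial: z = -4
After step 1 (DEC(z)): z = -5
After step 2 (SQUARE(c)): z = -5
After step 3 (SET(c, 0)): z = -5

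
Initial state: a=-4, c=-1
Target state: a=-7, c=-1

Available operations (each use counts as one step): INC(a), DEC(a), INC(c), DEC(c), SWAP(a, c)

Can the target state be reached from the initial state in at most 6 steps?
Yes

Path (3 steps): DEC(a) → DEC(a) → DEC(a)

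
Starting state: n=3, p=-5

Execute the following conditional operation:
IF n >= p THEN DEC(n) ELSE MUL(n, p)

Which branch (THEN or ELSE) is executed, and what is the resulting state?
Branch: THEN, Final state: n=2, p=-5

Evaluating condition: n >= p
n = 3, p = -5
Condition is True, so THEN branch executes
After DEC(n): n=2, p=-5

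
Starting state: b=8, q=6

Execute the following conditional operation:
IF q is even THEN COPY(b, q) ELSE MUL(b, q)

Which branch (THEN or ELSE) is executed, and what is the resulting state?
Branch: THEN, Final state: b=6, q=6

Evaluating condition: q is even
Condition is True, so THEN branch executes
After COPY(b, q): b=6, q=6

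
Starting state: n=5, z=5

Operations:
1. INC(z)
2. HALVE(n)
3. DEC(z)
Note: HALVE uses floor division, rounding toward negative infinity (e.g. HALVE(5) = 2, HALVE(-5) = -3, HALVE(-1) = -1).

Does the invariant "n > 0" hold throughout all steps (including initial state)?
Yes

The invariant holds at every step.

State at each step:
Initial: n=5, z=5
After step 1: n=5, z=6
After step 2: n=2, z=6
After step 3: n=2, z=5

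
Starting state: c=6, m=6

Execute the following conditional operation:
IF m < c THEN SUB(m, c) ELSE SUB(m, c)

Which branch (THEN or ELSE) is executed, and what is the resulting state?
Branch: ELSE, Final state: c=6, m=0

Evaluating condition: m < c
m = 6, c = 6
Condition is False, so ELSE branch executes
After SUB(m, c): c=6, m=0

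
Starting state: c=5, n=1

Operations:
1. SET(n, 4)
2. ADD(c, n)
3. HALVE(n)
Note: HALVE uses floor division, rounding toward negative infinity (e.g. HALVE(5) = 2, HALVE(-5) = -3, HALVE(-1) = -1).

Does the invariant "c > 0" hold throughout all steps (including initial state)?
Yes

The invariant holds at every step.

State at each step:
Initial: c=5, n=1
After step 1: c=5, n=4
After step 2: c=9, n=4
After step 3: c=9, n=2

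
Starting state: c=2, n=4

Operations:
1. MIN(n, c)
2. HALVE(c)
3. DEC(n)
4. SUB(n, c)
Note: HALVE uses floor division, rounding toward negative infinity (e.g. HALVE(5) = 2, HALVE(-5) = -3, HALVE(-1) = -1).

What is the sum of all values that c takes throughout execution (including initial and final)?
7

Values of c at each step:
Initial: c = 2
After step 1: c = 2
After step 2: c = 1
After step 3: c = 1
After step 4: c = 1
Sum = 2 + 2 + 1 + 1 + 1 = 7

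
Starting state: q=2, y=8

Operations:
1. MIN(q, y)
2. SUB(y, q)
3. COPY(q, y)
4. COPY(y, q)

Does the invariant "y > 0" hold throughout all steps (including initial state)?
Yes

The invariant holds at every step.

State at each step:
Initial: q=2, y=8
After step 1: q=2, y=8
After step 2: q=2, y=6
After step 3: q=6, y=6
After step 4: q=6, y=6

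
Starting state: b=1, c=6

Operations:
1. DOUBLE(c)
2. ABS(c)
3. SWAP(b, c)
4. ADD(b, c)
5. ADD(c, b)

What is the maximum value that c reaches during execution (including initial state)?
14

Values of c at each step:
Initial: c = 6
After step 1: c = 12
After step 2: c = 12
After step 3: c = 1
After step 4: c = 1
After step 5: c = 14 ← maximum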